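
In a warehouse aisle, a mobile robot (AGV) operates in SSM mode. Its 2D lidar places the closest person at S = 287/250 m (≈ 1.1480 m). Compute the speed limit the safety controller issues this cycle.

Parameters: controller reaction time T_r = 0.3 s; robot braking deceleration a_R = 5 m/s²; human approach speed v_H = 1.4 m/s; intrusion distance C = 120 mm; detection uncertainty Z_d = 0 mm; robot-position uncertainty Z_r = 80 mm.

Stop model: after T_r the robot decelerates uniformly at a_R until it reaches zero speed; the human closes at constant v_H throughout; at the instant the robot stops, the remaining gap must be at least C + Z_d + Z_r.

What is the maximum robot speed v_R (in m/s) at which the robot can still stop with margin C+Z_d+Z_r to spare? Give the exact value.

collect terms ⇒ (1/10)·v_R² + (29/50)·v_R + (-66/125) = 0
  disc = (29/50)² − 4·(1/10)·(-66/125) = 1369/2500 ; √disc = 37/50
  v_R = (−(29/50) + 37/50) / (2·(1/10)) = 4/5 m/s
check:
stop time T_s = (4/5)/5 = 0.1600 s
reaction-phase robot travel = 0.8000·0.3000 = 0.2400 m
robot under decel: 0.8000²/(2·5.0000) = 0.0640 m
human closes 1.4000·0.4600 = 0.6440 m
C+Z_d+Z_r = 0.1200+0.0000+0.0800 = 0.2000 m
sum ≈ 0.2400+0.0640+0.6440+0.2000 ≈ 1.1480 m = S ✓

v_R_max = 4/5 m/s = 0.8000 m/s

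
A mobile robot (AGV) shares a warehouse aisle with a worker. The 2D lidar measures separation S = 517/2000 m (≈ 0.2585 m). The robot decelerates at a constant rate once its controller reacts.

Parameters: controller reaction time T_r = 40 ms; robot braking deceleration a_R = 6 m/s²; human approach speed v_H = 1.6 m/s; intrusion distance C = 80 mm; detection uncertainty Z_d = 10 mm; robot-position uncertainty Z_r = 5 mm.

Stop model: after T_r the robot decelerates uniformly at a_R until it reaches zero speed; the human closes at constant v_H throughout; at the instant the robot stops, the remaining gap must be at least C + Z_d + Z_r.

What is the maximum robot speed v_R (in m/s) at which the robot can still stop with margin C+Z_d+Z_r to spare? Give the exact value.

v_R_max = 3/10 m/s = 0.3000 m/s

at the boundary: (1/12)·v² + (23/75)·v + (-199/2000) = 0
  disc = (23/75)² − 4·(1/12)·(-199/2000) = 11449/90000 ; √disc = 107/300
  v_R = (−(23/75) + 107/300) / (2·(1/12)) = 3/10 m/s
check:
stop time T_s = (3/10)/6 = 0.0500 s
robot covers v_R·T_r = 0.3000·0.0400 = 0.0120 m before braking
robot covers 0.3000·0.0500 − ½·6.0000·0.0500² = 0.0075 m while stopping
human over T_r+T_s: 1.6000·(0.0400+0.0500) = 0.1440 m
margins: 0.0800+0.0100+0.0050 = 0.0950 m
sum ≈ 0.0120+0.0075+0.1440+0.0950 ≈ 0.2585 m = S ✓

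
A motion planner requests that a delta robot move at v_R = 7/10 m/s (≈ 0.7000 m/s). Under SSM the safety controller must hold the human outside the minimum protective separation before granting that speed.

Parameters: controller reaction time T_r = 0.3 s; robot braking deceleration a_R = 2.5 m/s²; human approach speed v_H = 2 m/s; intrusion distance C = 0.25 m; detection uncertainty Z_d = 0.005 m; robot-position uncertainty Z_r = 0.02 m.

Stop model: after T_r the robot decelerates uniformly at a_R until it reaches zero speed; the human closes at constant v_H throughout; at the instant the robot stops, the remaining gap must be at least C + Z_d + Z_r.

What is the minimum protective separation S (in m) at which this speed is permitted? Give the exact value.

S_min = 1743/1000 m = 1.7430 m

T_s = v_R/a_R = (7/10)/(5/2) = 0.2800 s
robot covers v_R·T_r = 0.7000·0.3000 = 0.2100 m before braking
robot covers 0.7000·0.2800 − ½·2.5000·0.2800² = 0.0980 m while stopping
person approaches 2.0000·(0.3000+0.2800) = 1.1600 m
residual clearance needed = 0.2500+0.0050+0.0200 = 0.2750 m
S_min ≈ 0.2100+0.0980+1.1600+0.2750  ⇒  S_min = 1743/1000 m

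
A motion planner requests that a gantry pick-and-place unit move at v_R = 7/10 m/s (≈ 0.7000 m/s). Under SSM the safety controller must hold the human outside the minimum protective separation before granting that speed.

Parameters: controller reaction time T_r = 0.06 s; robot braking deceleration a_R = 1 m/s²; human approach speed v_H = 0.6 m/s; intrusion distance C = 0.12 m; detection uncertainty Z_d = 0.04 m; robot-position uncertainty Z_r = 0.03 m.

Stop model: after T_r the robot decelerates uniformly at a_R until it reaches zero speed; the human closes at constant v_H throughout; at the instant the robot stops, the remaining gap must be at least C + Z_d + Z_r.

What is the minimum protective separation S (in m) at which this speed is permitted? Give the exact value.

stop time T_s = (7/10)/1 = 0.7000 s
reaction-phase robot travel = 0.7000·0.0600 = 0.0420 m
braking distance = 0.7000²/(2·1.0000) = 0.2450 m
person approaches 0.6000·(0.0600+0.7000) = 0.4560 m
residual clearance needed = 0.1200+0.0400+0.0300 = 0.1900 m
S_min ≈ 0.0420+0.2450+0.4560+0.1900  ⇒  S_min = 933/1000 m

S_min = 933/1000 m = 0.9330 m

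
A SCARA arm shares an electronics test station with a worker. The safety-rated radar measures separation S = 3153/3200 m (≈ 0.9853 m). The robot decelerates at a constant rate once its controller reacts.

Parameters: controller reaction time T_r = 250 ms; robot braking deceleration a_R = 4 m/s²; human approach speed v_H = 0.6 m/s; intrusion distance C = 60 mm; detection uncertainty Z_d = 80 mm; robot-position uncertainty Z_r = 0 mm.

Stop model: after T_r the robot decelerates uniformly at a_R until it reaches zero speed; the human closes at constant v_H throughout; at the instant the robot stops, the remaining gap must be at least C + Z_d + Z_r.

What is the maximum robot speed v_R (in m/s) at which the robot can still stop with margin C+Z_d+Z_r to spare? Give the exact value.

quadratic (1/8)·v² + (2/5)·v + (-89/128) = 0
  disc = (2/5)² − 4·(1/8)·(-89/128) = 3249/6400 ; √disc = 57/80
  v_R = (−(2/5) + 57/80) / (2·(1/8)) = 5/4 m/s
check:
braking lasts T_s = (5/4)/4 = 0.3125 s
robot covers v_R·T_r = 1.2500·0.2500 = 0.3125 m before braking
braking distance = 1.2500²/(2·4.0000) = 0.1953 m
human over T_r+T_s: 0.6000·(0.2500+0.3125) = 0.3375 m
C+Z_d+Z_r = 0.0600+0.0800+0.0000 = 0.1400 m
sum ≈ 0.3125+0.1953+0.3375+0.1400 ≈ 0.9853 m = S ✓

v_R_max = 5/4 m/s = 1.2500 m/s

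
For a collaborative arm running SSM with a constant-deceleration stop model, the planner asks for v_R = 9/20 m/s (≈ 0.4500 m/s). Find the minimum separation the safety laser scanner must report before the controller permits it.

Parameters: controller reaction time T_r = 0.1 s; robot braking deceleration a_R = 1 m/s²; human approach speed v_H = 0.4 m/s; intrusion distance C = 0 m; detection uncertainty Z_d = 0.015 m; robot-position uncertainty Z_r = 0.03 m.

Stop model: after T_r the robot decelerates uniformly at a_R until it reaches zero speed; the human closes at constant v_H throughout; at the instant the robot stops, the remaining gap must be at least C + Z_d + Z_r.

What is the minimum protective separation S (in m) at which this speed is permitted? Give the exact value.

stop time T_s = (9/20)/1 = 0.4500 s
robot in T_r: 0.4500·0.1000 = 0.0450 m
robot under decel: 0.4500²/(2·1.0000) = 0.1013 m
human closes 0.4000·0.5500 = 0.2200 m
C+Z_d+Z_r = 0.0000+0.0150+0.0300 = 0.0450 m
S_min ≈ 0.0450+0.1013+0.2200+0.0450  ⇒  S_min = 329/800 m

S_min = 329/800 m = 0.4113 m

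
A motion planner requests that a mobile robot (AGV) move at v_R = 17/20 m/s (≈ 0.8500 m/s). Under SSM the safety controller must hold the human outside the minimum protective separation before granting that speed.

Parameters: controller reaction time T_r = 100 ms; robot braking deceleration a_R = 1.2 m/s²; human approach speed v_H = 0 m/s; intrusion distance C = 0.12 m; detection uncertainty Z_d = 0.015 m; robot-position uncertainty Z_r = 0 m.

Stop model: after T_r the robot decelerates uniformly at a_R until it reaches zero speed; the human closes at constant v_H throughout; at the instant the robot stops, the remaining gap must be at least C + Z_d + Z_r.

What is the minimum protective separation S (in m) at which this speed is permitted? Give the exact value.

S_min = 2501/4800 m = 0.5210 m

T_s = v_R/a_R = (17/20)/(6/5) = 0.7083 s
reaction-phase robot travel = 0.8500·0.1000 = 0.0850 m
braking distance = 0.8500²/(2·1.2000) = 0.3010 m
human closes 0.0000·0.8083 = 0.0000 m
margins: 0.1200+0.0150+0.0000 = 0.1350 m
S_min ≈ 0.0850+0.3010+0.0000+0.1350  ⇒  S_min = 2501/4800 m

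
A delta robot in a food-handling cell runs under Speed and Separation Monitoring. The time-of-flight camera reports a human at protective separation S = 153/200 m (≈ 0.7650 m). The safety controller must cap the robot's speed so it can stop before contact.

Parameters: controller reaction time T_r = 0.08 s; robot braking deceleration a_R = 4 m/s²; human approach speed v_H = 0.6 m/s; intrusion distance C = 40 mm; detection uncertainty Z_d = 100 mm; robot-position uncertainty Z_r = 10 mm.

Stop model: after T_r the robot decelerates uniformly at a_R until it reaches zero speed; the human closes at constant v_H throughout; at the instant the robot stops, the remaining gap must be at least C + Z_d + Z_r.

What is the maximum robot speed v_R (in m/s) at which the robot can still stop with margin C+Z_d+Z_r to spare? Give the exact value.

at the boundary: (1/8)·v² + (23/100)·v + (-567/1000) = 0
  disc = (23/100)² − 4·(1/8)·(-567/1000) = 841/2500 ; √disc = 29/50
  v_R = (−(23/100) + 29/50) / (2·(1/8)) = 7/5 m/s
check:
T_s = v_R/a_R = (7/5)/4 = 0.3500 s
reaction-phase robot travel = 1.4000·0.0800 = 0.1120 m
robot under decel: 1.4000²/(2·4.0000) = 0.2450 m
human closes 0.6000·0.4300 = 0.2580 m
residual clearance needed = 0.0400+0.1000+0.0100 = 0.1500 m
sum ≈ 0.1120+0.2450+0.2580+0.1500 ≈ 0.7650 m = S ✓

v_R_max = 7/5 m/s = 1.4000 m/s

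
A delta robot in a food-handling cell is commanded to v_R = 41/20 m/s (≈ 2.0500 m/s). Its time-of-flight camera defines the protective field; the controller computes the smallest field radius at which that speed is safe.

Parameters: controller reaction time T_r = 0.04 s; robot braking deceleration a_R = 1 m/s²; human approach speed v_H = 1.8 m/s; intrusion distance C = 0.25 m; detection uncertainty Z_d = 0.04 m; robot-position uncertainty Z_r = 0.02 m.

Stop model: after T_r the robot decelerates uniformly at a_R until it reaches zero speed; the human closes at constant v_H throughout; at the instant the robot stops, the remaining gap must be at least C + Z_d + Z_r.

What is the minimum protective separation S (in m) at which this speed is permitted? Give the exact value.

T_s = v_R/a_R = (41/20)/1 = 2.0500 s
robot in T_r: 2.0500·0.0400 = 0.0820 m
robot under decel: 2.0500²/(2·1.0000) = 2.1012 m
human closes 1.8000·2.0900 = 3.7620 m
margins: 0.2500+0.0400+0.0200 = 0.3100 m
S_min ≈ 0.0820+2.1012+3.7620+0.3100  ⇒  S_min = 25021/4000 m

S_min = 25021/4000 m = 6.2553 m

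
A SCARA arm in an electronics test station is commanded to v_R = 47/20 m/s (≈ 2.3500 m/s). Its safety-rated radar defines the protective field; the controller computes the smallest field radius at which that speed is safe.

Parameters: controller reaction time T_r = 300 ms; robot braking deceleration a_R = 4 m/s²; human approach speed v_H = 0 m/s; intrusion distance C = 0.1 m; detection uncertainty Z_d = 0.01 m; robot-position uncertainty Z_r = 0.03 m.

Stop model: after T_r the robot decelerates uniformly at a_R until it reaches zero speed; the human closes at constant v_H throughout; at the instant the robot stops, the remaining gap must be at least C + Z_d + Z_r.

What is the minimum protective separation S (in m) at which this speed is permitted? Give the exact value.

T_s = v_R/a_R = (47/20)/4 = 0.5875 s
robot in T_r: 2.3500·0.3000 = 0.7050 m
braking distance = 2.3500²/(2·4.0000) = 0.6903 m
human over T_r+T_s: 0.0000·(0.3000+0.5875) = 0.0000 m
C+Z_d+Z_r = 0.1000+0.0100+0.0300 = 0.1400 m
S_min ≈ 0.7050+0.6903+0.0000+0.1400  ⇒  S_min = 4913/3200 m

S_min = 4913/3200 m = 1.5353 m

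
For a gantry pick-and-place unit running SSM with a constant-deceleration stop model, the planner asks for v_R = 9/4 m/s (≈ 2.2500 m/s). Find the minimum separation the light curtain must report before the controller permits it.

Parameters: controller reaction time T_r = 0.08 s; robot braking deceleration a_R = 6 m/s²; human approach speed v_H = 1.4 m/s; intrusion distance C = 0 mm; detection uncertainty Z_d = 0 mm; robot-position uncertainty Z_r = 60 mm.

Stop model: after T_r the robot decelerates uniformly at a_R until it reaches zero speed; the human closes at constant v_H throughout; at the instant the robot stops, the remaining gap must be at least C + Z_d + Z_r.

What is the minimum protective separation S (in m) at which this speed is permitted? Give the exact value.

stop time T_s = (9/4)/6 = 0.3750 s
reaction-phase robot travel = 2.2500·0.0800 = 0.1800 m
braking distance = 2.2500²/(2·6.0000) = 0.4219 m
human closes 1.4000·0.4550 = 0.6370 m
margins: 0.0000+0.0000+0.0600 = 0.0600 m
S_min ≈ 0.1800+0.4219+0.6370+0.0600  ⇒  S_min = 10391/8000 m

S_min = 10391/8000 m = 1.2989 m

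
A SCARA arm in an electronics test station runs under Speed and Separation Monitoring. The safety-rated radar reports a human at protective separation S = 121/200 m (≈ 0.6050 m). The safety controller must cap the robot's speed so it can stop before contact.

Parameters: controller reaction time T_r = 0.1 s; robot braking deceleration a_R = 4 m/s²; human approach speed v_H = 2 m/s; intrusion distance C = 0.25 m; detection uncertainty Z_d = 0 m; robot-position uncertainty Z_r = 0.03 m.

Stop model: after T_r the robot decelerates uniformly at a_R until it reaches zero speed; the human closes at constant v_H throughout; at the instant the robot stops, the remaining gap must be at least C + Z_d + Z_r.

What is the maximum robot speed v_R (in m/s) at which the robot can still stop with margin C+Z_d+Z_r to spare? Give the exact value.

collect terms ⇒ (1/8)·v_R² + (3/5)·v_R + (-1/8) = 0
  disc = (3/5)² − 4·(1/8)·(-1/8) = 169/400 ; √disc = 13/20
  v_R = (−(3/5) + 13/20) / (2·(1/8)) = 1/5 m/s
check:
T_s = v_R/a_R = (1/5)/4 = 0.0500 s
reaction-phase robot travel = 0.2000·0.1000 = 0.0200 m
robot under decel: 0.2000²/(2·4.0000) = 0.0050 m
human closes 2.0000·0.1500 = 0.3000 m
C+Z_d+Z_r = 0.2500+0.0000+0.0300 = 0.2800 m
sum ≈ 0.0200+0.0050+0.3000+0.2800 ≈ 0.6050 m = S ✓

v_R_max = 1/5 m/s = 0.2000 m/s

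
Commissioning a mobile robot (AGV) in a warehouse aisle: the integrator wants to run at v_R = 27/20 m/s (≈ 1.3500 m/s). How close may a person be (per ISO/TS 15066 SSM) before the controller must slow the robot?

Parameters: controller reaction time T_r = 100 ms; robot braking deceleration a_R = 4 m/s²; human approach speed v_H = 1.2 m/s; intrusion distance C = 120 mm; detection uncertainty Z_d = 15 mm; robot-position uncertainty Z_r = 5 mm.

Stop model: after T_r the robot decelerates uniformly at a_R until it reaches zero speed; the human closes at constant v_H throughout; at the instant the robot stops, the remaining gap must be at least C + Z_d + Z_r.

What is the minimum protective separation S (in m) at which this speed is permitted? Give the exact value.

braking lasts T_s = (27/20)/4 = 0.3375 s
robot in T_r: 1.3500·0.1000 = 0.1350 m
robot under decel: 1.3500²/(2·4.0000) = 0.2278 m
human over T_r+T_s: 1.2000·(0.1000+0.3375) = 0.5250 m
C+Z_d+Z_r = 0.1200+0.0150+0.0050 = 0.1400 m
S_min ≈ 0.1350+0.2278+0.5250+0.1400  ⇒  S_min = 3289/3200 m

S_min = 3289/3200 m = 1.0278 m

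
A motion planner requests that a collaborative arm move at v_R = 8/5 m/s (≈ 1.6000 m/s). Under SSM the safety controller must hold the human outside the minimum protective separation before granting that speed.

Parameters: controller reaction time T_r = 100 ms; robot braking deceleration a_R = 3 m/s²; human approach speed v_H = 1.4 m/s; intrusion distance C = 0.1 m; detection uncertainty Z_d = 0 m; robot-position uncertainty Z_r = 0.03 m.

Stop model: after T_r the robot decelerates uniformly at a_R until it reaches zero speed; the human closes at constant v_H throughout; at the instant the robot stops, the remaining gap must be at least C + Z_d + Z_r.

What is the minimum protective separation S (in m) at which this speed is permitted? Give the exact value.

S_min = 481/300 m = 1.6033 m

stop time T_s = (8/5)/3 = 0.5333 s
robot in T_r: 1.6000·0.1000 = 0.1600 m
robot covers 1.6000·0.5333 − ½·3.0000·0.5333² = 0.4267 m while stopping
person approaches 1.4000·(0.1000+0.5333) = 0.8867 m
residual clearance needed = 0.1000+0.0000+0.0300 = 0.1300 m
S_min ≈ 0.1600+0.4267+0.8867+0.1300  ⇒  S_min = 481/300 m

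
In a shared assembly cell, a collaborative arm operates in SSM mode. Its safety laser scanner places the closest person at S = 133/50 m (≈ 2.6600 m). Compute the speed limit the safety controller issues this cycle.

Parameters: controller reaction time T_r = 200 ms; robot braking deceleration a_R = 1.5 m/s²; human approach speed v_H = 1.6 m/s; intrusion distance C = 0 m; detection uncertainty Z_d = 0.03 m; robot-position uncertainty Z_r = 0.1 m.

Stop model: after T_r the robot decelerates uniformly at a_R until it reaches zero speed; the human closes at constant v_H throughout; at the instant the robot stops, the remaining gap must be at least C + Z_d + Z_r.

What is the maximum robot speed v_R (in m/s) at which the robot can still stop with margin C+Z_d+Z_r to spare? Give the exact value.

at the boundary: (1/3)·v² + (19/15)·v + (-221/100) = 0
  disc = (19/15)² − 4·(1/3)·(-221/100) = 1024/225 ; √disc = 32/15
  v_R = (−(19/15) + 32/15) / (2·(1/3)) = 13/10 m/s
check:
T_s = v_R/a_R = (13/10)/(3/2) = 0.8667 s
robot in T_r: 1.3000·0.2000 = 0.2600 m
robot covers 1.3000·0.8667 − ½·1.5000·0.8667² = 0.5633 m while stopping
person approaches 1.6000·(0.2000+0.8667) = 1.7067 m
margins: 0.0000+0.0300+0.1000 = 0.1300 m
sum ≈ 0.2600+0.5633+1.7067+0.1300 ≈ 2.6600 m = S ✓

v_R_max = 13/10 m/s = 1.3000 m/s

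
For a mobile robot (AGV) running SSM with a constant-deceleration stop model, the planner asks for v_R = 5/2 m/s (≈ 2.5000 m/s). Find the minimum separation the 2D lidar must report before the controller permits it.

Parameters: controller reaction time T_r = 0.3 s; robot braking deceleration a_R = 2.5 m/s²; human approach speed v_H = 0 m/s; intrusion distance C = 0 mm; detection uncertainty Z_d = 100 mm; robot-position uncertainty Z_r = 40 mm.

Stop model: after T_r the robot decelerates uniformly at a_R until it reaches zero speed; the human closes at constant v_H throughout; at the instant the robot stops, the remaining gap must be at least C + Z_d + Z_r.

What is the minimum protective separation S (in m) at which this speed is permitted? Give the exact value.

S_min = 107/50 m = 2.1400 m

T_s = v_R/a_R = (5/2)/(5/2) = 1.0000 s
reaction-phase robot travel = 2.5000·0.3000 = 0.7500 m
braking distance = 2.5000²/(2·2.5000) = 1.2500 m
human closes 0.0000·1.3000 = 0.0000 m
margins: 0.0000+0.1000+0.0400 = 0.1400 m
S_min ≈ 0.7500+1.2500+0.0000+0.1400  ⇒  S_min = 107/50 m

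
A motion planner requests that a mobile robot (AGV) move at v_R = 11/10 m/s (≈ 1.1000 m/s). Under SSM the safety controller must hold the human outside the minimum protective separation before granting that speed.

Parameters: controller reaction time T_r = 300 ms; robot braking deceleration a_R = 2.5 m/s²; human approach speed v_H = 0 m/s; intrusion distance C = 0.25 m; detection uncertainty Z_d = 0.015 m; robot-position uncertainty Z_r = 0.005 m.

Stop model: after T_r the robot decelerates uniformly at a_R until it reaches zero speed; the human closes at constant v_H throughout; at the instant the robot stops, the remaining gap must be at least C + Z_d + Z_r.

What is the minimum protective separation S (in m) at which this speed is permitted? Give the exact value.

braking lasts T_s = (11/10)/(5/2) = 0.4400 s
reaction-phase robot travel = 1.1000·0.3000 = 0.3300 m
robot under decel: 1.1000²/(2·2.5000) = 0.2420 m
human over T_r+T_s: 0.0000·(0.3000+0.4400) = 0.0000 m
C+Z_d+Z_r = 0.2500+0.0150+0.0050 = 0.2700 m
S_min ≈ 0.3300+0.2420+0.0000+0.2700  ⇒  S_min = 421/500 m

S_min = 421/500 m = 0.8420 m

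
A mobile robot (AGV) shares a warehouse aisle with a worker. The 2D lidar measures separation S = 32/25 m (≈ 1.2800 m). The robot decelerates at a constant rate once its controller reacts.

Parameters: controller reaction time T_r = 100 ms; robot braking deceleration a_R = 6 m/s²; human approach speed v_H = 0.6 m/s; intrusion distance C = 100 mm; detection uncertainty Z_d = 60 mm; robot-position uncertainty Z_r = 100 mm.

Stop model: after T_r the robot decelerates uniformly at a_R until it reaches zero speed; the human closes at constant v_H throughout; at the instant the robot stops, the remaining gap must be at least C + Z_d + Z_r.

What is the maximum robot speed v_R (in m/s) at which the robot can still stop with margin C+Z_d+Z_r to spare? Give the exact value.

quadratic (1/12)·v² + (1/5)·v + (-24/25) = 0
  disc = (1/5)² − 4·(1/12)·(-24/25) = 9/25 ; √disc = 3/5
  v_R = (−(1/5) + 3/5) / (2·(1/12)) = 12/5 m/s
check:
braking lasts T_s = (12/5)/6 = 0.4000 s
robot in T_r: 2.4000·0.1000 = 0.2400 m
robot covers 2.4000·0.4000 − ½·6.0000·0.4000² = 0.4800 m while stopping
person approaches 0.6000·(0.1000+0.4000) = 0.3000 m
residual clearance needed = 0.1000+0.0600+0.1000 = 0.2600 m
sum ≈ 0.2400+0.4800+0.3000+0.2600 ≈ 1.2800 m = S ✓

v_R_max = 12/5 m/s = 2.4000 m/s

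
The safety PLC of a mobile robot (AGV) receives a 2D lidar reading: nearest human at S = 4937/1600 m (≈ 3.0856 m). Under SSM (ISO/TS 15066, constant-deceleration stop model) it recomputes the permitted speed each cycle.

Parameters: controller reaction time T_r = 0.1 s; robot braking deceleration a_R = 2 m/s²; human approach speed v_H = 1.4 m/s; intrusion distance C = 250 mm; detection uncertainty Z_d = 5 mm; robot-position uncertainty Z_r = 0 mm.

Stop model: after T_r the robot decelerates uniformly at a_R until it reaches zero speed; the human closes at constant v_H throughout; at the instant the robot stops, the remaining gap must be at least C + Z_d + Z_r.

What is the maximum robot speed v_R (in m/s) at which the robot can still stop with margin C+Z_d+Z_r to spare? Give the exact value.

v_R_max = 41/20 m/s = 2.0500 m/s

quadratic (1/4)·v² + (4/5)·v + (-861/320) = 0
  disc = (4/5)² − 4·(1/4)·(-861/320) = 5329/1600 ; √disc = 73/40
  v_R = (−(4/5) + 73/40) / (2·(1/4)) = 41/20 m/s
check:
braking lasts T_s = (41/20)/2 = 1.0250 s
robot in T_r: 2.0500·0.1000 = 0.2050 m
braking distance = 2.0500²/(2·2.0000) = 1.0506 m
human over T_r+T_s: 1.4000·(0.1000+1.0250) = 1.5750 m
C+Z_d+Z_r = 0.2500+0.0050+0.0000 = 0.2550 m
sum ≈ 0.2050+1.0506+1.5750+0.2550 ≈ 3.0856 m = S ✓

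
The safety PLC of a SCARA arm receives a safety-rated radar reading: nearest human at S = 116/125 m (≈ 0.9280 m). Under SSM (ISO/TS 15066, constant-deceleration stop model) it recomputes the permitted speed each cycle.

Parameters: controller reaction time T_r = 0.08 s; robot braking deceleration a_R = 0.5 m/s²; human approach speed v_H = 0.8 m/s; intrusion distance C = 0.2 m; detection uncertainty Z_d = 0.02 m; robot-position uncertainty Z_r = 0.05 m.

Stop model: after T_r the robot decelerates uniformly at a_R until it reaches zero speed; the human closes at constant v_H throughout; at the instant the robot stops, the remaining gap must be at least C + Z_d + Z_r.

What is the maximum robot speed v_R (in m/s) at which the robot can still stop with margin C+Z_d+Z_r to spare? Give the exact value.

quadratic (1)·v² + (42/25)·v + (-297/500) = 0
  disc = (42/25)² − 4·(1)·(-297/500) = 3249/625 ; √disc = 57/25
  v_R = (−(42/25) + 57/25) / (2·(1)) = 3/10 m/s
check:
T_s = v_R/a_R = (3/10)/(1/2) = 0.6000 s
robot in T_r: 0.3000·0.0800 = 0.0240 m
robot under decel: 0.3000²/(2·0.5000) = 0.0900 m
person approaches 0.8000·(0.0800+0.6000) = 0.5440 m
C+Z_d+Z_r = 0.2000+0.0200+0.0500 = 0.2700 m
sum ≈ 0.0240+0.0900+0.5440+0.2700 ≈ 0.9280 m = S ✓

v_R_max = 3/10 m/s = 0.3000 m/s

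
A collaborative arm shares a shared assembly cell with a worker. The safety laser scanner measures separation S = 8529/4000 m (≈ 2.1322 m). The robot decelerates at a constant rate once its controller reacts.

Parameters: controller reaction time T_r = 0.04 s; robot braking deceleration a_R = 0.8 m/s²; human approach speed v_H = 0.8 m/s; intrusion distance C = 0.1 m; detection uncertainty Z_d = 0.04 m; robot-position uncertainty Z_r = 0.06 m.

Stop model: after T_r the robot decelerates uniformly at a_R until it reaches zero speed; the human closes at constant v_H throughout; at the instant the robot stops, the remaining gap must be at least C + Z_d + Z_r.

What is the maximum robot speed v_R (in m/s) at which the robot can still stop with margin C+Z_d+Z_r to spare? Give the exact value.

quadratic (5/8)·v² + (26/25)·v + (-7601/4000) = 0
  disc = (26/25)² − 4·(5/8)·(-7601/4000) = 233289/40000 ; √disc = 483/200
  v_R = (−(26/25) + 483/200) / (2·(5/8)) = 11/10 m/s
check:
T_s = v_R/a_R = (11/10)/(4/5) = 1.3750 s
reaction-phase robot travel = 1.1000·0.0400 = 0.0440 m
braking distance = 1.1000²/(2·0.8000) = 0.7562 m
human closes 0.8000·1.4150 = 1.1320 m
residual clearance needed = 0.1000+0.0400+0.0600 = 0.2000 m
sum ≈ 0.0440+0.7562+1.1320+0.2000 ≈ 2.1322 m = S ✓

v_R_max = 11/10 m/s = 1.1000 m/s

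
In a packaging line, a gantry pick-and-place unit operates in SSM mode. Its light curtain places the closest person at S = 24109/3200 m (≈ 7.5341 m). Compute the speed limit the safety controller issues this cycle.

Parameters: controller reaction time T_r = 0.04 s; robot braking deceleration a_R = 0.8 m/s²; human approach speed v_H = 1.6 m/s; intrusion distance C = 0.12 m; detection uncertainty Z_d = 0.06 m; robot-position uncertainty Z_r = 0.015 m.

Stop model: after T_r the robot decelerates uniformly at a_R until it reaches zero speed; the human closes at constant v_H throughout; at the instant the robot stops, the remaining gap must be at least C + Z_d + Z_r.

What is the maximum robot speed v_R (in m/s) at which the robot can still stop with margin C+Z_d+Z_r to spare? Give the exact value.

at the boundary: (5/8)·v² + (51/25)·v + (-116401/16000) = 0
  disc = (51/25)² − 4·(5/8)·(-116401/16000) = 3575881/160000 ; √disc = 1891/400
  v_R = (−(51/25) + 1891/400) / (2·(5/8)) = 43/20 m/s
check:
braking lasts T_s = (43/20)/(4/5) = 2.6875 s
robot in T_r: 2.1500·0.0400 = 0.0860 m
robot covers 2.1500·2.6875 − ½·0.8000·2.6875² = 2.8891 m while stopping
person approaches 1.6000·(0.0400+2.6875) = 4.3640 m
margins: 0.1200+0.0600+0.0150 = 0.1950 m
sum ≈ 0.0860+2.8891+4.3640+0.1950 ≈ 7.5341 m = S ✓

v_R_max = 43/20 m/s = 2.1500 m/s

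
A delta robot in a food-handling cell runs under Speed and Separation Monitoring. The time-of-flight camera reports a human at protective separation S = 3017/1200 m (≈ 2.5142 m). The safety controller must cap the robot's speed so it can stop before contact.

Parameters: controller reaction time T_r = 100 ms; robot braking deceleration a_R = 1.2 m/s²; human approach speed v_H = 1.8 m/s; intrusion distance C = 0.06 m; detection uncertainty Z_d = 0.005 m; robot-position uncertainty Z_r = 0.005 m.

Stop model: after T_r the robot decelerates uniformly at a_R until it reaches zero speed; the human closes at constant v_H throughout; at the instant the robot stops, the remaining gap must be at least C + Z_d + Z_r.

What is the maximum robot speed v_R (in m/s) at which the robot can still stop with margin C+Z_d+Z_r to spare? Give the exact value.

collect terms ⇒ (5/12)·v_R² + (8/5)·v_R + (-2717/1200) = 0
  disc = (8/5)² − 4·(5/12)·(-2717/1200) = 22801/3600 ; √disc = 151/60
  v_R = (−(8/5) + 151/60) / (2·(5/12)) = 11/10 m/s
check:
T_s = v_R/a_R = (11/10)/(6/5) = 0.9167 s
robot covers v_R·T_r = 1.1000·0.1000 = 0.1100 m before braking
robot under decel: 1.1000²/(2·1.2000) = 0.5042 m
person approaches 1.8000·(0.1000+0.9167) = 1.8300 m
C+Z_d+Z_r = 0.0600+0.0050+0.0050 = 0.0700 m
sum ≈ 0.1100+0.5042+1.8300+0.0700 ≈ 2.5142 m = S ✓

v_R_max = 11/10 m/s = 1.1000 m/s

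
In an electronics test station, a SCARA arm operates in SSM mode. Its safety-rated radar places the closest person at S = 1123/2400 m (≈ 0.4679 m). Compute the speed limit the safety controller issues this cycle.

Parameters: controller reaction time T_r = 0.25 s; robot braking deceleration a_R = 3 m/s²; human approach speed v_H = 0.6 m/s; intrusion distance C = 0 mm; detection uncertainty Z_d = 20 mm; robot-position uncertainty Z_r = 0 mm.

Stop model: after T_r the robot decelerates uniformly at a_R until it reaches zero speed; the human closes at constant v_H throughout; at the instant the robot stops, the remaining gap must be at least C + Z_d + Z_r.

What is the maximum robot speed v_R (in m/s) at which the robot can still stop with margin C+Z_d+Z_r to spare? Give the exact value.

quadratic (1/6)·v² + (9/20)·v + (-143/480) = 0
  disc = (9/20)² − 4·(1/6)·(-143/480) = 361/900 ; √disc = 19/30
  v_R = (−(9/20) + 19/30) / (2·(1/6)) = 11/20 m/s
check:
stop time T_s = (11/20)/3 = 0.1833 s
reaction-phase robot travel = 0.5500·0.2500 = 0.1375 m
robot covers 0.5500·0.1833 − ½·3.0000·0.1833² = 0.0504 m while stopping
human over T_r+T_s: 0.6000·(0.2500+0.1833) = 0.2600 m
margins: 0.0000+0.0200+0.0000 = 0.0200 m
sum ≈ 0.1375+0.0504+0.2600+0.0200 ≈ 0.4679 m = S ✓

v_R_max = 11/20 m/s = 0.5500 m/s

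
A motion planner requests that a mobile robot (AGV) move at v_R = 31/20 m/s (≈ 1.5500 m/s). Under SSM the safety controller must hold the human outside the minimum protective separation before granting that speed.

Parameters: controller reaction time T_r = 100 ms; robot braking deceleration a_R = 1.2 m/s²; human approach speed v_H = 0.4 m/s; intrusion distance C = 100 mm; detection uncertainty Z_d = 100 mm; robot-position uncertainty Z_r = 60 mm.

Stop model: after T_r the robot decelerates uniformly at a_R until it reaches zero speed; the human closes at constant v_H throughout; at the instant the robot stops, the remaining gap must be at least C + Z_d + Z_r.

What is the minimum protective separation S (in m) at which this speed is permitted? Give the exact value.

braking lasts T_s = (31/20)/(6/5) = 1.2917 s
robot covers v_R·T_r = 1.5500·0.1000 = 0.1550 m before braking
robot under decel: 1.5500²/(2·1.2000) = 1.0010 m
person approaches 0.4000·(0.1000+1.2917) = 0.5567 m
margins: 0.1000+0.1000+0.0600 = 0.2600 m
S_min ≈ 0.1550+1.0010+0.5567+0.2600  ⇒  S_min = 9469/4800 m

S_min = 9469/4800 m = 1.9727 m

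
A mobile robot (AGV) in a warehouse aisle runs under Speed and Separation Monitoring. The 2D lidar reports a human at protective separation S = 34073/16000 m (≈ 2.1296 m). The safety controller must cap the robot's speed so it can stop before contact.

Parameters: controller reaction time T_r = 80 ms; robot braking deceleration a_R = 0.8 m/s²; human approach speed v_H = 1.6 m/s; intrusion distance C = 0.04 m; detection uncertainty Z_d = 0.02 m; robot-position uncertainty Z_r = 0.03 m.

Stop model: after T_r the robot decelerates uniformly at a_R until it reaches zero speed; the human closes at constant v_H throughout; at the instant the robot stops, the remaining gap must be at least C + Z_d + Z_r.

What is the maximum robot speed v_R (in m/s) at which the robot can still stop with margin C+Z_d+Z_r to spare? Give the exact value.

v_R_max = 3/4 m/s = 0.7500 m/s

quadratic (5/8)·v² + (52/25)·v + (-6117/3200) = 0
  disc = (52/25)² − 4·(5/8)·(-6117/3200) = 1456849/160000 ; √disc = 1207/400
  v_R = (−(52/25) + 1207/400) / (2·(5/8)) = 3/4 m/s
check:
T_s = v_R/a_R = (3/4)/(4/5) = 0.9375 s
reaction-phase robot travel = 0.7500·0.0800 = 0.0600 m
braking distance = 0.7500²/(2·0.8000) = 0.3516 m
person approaches 1.6000·(0.0800+0.9375) = 1.6280 m
margins: 0.0400+0.0200+0.0300 = 0.0900 m
sum ≈ 0.0600+0.3516+1.6280+0.0900 ≈ 2.1296 m = S ✓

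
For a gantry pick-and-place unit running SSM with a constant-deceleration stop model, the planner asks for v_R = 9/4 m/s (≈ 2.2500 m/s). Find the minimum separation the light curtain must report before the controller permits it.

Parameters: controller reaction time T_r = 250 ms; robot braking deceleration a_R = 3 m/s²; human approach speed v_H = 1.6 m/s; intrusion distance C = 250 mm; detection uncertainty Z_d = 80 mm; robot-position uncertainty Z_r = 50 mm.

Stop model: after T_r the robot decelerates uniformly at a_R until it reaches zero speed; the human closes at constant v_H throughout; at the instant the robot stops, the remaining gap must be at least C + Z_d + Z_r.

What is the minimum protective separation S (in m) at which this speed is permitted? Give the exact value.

braking lasts T_s = (9/4)/3 = 0.7500 s
reaction-phase robot travel = 2.2500·0.2500 = 0.5625 m
braking distance = 2.2500²/(2·3.0000) = 0.8438 m
human closes 1.6000·1.0000 = 1.6000 m
margins: 0.2500+0.0800+0.0500 = 0.3800 m
S_min ≈ 0.5625+0.8438+1.6000+0.3800  ⇒  S_min = 2709/800 m

S_min = 2709/800 m = 3.3862 m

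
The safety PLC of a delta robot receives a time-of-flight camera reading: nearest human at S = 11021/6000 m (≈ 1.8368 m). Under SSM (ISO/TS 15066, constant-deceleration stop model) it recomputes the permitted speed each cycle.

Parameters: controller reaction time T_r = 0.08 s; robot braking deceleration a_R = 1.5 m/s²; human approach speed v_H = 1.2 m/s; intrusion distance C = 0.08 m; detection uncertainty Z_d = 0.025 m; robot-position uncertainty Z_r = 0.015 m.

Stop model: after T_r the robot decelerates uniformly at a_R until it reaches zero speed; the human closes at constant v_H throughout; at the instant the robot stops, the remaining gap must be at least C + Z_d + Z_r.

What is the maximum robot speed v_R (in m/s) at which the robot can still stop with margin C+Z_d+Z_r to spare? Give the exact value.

collect terms ⇒ (1/3)·v_R² + (22/25)·v_R + (-389/240) = 0
  disc = (22/25)² − 4·(1/3)·(-389/240) = 66049/22500 ; √disc = 257/150
  v_R = (−(22/25) + 257/150) / (2·(1/3)) = 5/4 m/s
check:
stop time T_s = (5/4)/(3/2) = 0.8333 s
reaction-phase robot travel = 1.2500·0.0800 = 0.1000 m
robot covers 1.2500·0.8333 − ½·1.5000·0.8333² = 0.5208 m while stopping
human closes 1.2000·0.9133 = 1.0960 m
residual clearance needed = 0.0800+0.0250+0.0150 = 0.1200 m
sum ≈ 0.1000+0.5208+1.0960+0.1200 ≈ 1.8368 m = S ✓

v_R_max = 5/4 m/s = 1.2500 m/s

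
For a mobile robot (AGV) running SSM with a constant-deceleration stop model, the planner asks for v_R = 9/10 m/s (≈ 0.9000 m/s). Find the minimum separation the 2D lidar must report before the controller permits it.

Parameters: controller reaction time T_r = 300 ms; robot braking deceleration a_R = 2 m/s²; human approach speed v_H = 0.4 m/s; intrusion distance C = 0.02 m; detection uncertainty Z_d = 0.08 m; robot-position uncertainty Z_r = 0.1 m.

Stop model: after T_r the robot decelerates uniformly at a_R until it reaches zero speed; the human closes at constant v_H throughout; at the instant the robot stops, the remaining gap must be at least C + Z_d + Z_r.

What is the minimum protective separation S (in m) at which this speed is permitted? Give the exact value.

S_min = 389/400 m = 0.9725 m

braking lasts T_s = (9/10)/2 = 0.4500 s
reaction-phase robot travel = 0.9000·0.3000 = 0.2700 m
braking distance = 0.9000²/(2·2.0000) = 0.2025 m
person approaches 0.4000·(0.3000+0.4500) = 0.3000 m
residual clearance needed = 0.0200+0.0800+0.1000 = 0.2000 m
S_min ≈ 0.2700+0.2025+0.3000+0.2000  ⇒  S_min = 389/400 m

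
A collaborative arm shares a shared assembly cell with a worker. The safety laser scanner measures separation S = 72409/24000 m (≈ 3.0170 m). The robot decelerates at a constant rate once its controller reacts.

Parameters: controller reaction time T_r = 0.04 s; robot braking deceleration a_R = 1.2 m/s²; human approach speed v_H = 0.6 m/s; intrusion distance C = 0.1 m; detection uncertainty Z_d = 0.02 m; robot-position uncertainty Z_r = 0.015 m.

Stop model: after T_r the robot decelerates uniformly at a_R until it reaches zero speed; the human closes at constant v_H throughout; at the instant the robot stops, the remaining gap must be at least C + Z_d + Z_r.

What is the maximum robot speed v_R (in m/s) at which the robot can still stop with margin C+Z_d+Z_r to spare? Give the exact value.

v_R_max = 41/20 m/s = 2.0500 m/s

at the boundary: (5/12)·v² + (27/50)·v + (-68593/24000) = 0
  disc = (27/50)² − 4·(5/12)·(-68593/24000) = 1819801/360000 ; √disc = 1349/600
  v_R = (−(27/50) + 1349/600) / (2·(5/12)) = 41/20 m/s
check:
T_s = v_R/a_R = (41/20)/(6/5) = 1.7083 s
robot in T_r: 2.0500·0.0400 = 0.0820 m
braking distance = 2.0500²/(2·1.2000) = 1.7510 m
human closes 0.6000·1.7483 = 1.0490 m
margins: 0.1000+0.0200+0.0150 = 0.1350 m
sum ≈ 0.0820+1.7510+1.0490+0.1350 ≈ 3.0170 m = S ✓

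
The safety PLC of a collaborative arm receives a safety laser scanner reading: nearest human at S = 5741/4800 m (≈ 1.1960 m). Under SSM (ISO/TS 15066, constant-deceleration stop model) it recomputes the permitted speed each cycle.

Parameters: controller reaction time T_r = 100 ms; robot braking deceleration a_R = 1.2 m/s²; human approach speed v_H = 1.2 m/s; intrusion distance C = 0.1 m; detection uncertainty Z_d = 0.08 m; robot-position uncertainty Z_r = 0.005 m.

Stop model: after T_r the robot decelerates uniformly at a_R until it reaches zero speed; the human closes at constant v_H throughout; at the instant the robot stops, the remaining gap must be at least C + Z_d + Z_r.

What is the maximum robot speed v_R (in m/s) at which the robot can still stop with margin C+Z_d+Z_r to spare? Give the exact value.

v_R_max = 13/20 m/s = 0.6500 m/s

collect terms ⇒ (5/12)·v_R² + (11/10)·v_R + (-4277/4800) = 0
  disc = (11/10)² − 4·(5/12)·(-4277/4800) = 38809/14400 ; √disc = 197/120
  v_R = (−(11/10) + 197/120) / (2·(5/12)) = 13/20 m/s
check:
stop time T_s = (13/20)/(6/5) = 0.5417 s
robot in T_r: 0.6500·0.1000 = 0.0650 m
braking distance = 0.6500²/(2·1.2000) = 0.1760 m
person approaches 1.2000·(0.1000+0.5417) = 0.7700 m
C+Z_d+Z_r = 0.1000+0.0800+0.0050 = 0.1850 m
sum ≈ 0.0650+0.1760+0.7700+0.1850 ≈ 1.1960 m = S ✓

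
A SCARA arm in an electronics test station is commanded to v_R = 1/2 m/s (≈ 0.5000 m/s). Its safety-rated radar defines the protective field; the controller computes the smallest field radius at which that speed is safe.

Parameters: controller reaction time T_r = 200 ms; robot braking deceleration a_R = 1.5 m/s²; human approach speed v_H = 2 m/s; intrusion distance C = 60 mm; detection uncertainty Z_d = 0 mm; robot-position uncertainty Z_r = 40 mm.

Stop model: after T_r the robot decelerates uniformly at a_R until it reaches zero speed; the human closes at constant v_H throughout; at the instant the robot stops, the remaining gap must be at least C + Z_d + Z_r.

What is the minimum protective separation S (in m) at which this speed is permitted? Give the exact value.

braking lasts T_s = (1/2)/(3/2) = 0.3333 s
robot covers v_R·T_r = 0.5000·0.2000 = 0.1000 m before braking
braking distance = 0.5000²/(2·1.5000) = 0.0833 m
person approaches 2.0000·(0.2000+0.3333) = 1.0667 m
C+Z_d+Z_r = 0.0600+0.0000+0.0400 = 0.1000 m
S_min ≈ 0.1000+0.0833+1.0667+0.1000  ⇒  S_min = 27/20 m

S_min = 27/20 m = 1.3500 m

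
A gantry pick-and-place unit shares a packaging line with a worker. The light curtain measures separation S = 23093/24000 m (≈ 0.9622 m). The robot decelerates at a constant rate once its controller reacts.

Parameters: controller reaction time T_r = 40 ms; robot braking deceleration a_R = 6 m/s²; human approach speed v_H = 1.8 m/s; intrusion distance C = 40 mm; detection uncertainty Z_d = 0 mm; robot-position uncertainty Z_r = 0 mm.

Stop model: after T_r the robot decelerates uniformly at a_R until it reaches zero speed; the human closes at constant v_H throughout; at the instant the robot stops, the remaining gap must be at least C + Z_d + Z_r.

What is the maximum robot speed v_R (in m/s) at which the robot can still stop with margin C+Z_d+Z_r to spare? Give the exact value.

collect terms ⇒ (1/12)·v_R² + (17/50)·v_R + (-4081/4800) = 0
  disc = (17/50)² − 4·(1/12)·(-4081/4800) = 143641/360000 ; √disc = 379/600
  v_R = (−(17/50) + 379/600) / (2·(1/12)) = 7/4 m/s
check:
T_s = v_R/a_R = (7/4)/6 = 0.2917 s
reaction-phase robot travel = 1.7500·0.0400 = 0.0700 m
braking distance = 1.7500²/(2·6.0000) = 0.2552 m
person approaches 1.8000·(0.0400+0.2917) = 0.5970 m
residual clearance needed = 0.0400+0.0000+0.0000 = 0.0400 m
sum ≈ 0.0700+0.2552+0.5970+0.0400 ≈ 0.9622 m = S ✓

v_R_max = 7/4 m/s = 1.7500 m/s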